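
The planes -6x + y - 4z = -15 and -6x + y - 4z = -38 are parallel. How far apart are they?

With common normal n = (-6, 1, -4) (|n| = √53), the distance is |(-15) − (-38)|/|n| = 23/√53.

23/√53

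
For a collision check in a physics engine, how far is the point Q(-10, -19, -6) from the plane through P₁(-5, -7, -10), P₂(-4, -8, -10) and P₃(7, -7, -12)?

P₁P₂ = (1, -1, 0) and P₁P₃ = (12, 0, -2), so a normal is n = P₁P₂ × P₁P₃ = (2, 2, 12).
n = (2, 2, 12); n·P − (-144) = 14; |n| = 2√38; distance = 14/(2√38) = 7/√38.

7/√38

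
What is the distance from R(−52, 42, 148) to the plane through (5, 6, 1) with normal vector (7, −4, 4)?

5

The plane has equation n·(r − (5, 6, 1)) = 0, i.e. n·r = 15.
d = |7·(-52) + (-4)·42 + 4·148 − 15| / √(49 + 16 + 16) = |45| / 9 = 5.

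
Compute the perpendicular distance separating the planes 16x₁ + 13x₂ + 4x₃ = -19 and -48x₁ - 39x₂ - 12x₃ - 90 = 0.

11/21

Divide the second equation by -3 to match normals: 16x₁ + 13x₂ + 4x₃ = -30.
Both planes have normal n = (16, 13, 4), |n| = 21. Any point on the first plane is at distance |(-30) − (-19)|/|n| = 11/21 from the second.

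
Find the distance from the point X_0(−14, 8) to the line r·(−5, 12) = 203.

37/13

The normal to the line is n = (−5, 12) with |n| = 13.
|n·X_0 − 203| = |166 − 203| = 37, so the distance is 37/13.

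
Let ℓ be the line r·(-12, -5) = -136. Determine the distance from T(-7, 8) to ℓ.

180/13

The normal to the line is n = (-12, -5) with |n| = 13.
|n·T − (-136)| = |44 − (-136)| = 180, so the distance is 180/13.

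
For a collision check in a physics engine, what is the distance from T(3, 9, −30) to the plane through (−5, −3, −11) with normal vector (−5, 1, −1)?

The plane has equation n·(r − (−5, −3, −11)) = 0, i.e. n·r = 33.
Then n·(3, 9, −30) − 33 = −9.
|n| = √(25 + 1 + 1) = 3√3, so the distance is |-9|/(3√3) = √3.

√3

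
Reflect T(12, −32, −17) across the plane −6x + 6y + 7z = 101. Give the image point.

(-36, 16, 39)

With n = (−6, 6, 7), the signed offset is (n·T − 101)/|n|² = -484/121 = -4.
T' = T − 2t·n = (12, −32, −17) − (-8)·(−6, 6, 7) = (−36, 16, 39).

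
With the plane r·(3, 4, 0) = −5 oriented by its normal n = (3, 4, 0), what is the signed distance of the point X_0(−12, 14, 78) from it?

n·X_0 − (-5) = 25.
|n| = 5, so the signed distance is 25/5 = 5.

5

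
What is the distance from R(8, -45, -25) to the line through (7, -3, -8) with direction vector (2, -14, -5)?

√29

Direction vector d = (2, -14, -5).
AP = (1, -42, -17); AP·d = 675, |AP|² = 2054, |d|² = 225.
distance² = |AP|² − (AP·d)²/|d|² = 2054 − 455625/225 = 29, so the distance is √29.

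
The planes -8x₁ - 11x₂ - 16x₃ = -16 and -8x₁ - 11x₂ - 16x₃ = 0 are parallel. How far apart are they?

With common normal n = (-8, -11, -16) (|n| = 21), the distance is |(-16) − 0|/|n| = 16/21.

16/21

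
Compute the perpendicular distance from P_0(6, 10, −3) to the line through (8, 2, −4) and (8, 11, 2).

√17

A direction vector is d = (0, 9, 6).
AP = (−2, 8, 1); AP·d = 78, |AP|² = 69, |d|² = 117.
distance² = |AP|² − (AP·d)²/|d|² = 69 − 6084/117 = 17, so the distance is √17.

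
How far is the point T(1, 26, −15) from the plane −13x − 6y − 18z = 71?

30/23

Normal vector n = (−13, −6, −18), and n·(1, 26, −15) − 71 = 30.
|n| = √(169 + 36 + 324) = 23, so the distance is |30|/23 = 30/23.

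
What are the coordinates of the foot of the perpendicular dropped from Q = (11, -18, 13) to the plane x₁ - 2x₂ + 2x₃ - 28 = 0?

(6, -8, 3)

n = (1, -2, 2), |n|² = 9, and n·Q − 28 = 45.
t = 45/9 = 5, so the foot is Q − t·n = (11, -18, 13) − 5·(1, -2, 2) = (6, -8, 3).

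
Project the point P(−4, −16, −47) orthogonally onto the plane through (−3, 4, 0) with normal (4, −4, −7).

(-24, 4, -12)

The perpendicular from P has direction n = (4, −4, −7): r = (−4, −16, −47) + μ(4, −4, −7).
Substitute into the plane: n·(P + μn) = -28 gives 377 + 81μ = -28, so μ = -5.
Foot = (−4, −16, −47) + (-5)·(4, −4, −7) = (−24, 4, −12).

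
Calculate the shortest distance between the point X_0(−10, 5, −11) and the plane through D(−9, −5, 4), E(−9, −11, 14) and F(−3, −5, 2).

4/√35

DE = (0, −6, 10) and DF = (6, 0, −2), so a normal is n = DE × DF = (12, 60, 36).
n = (12, 60, 36); n·P − (-264) = 48; |n| = 12√35; distance = 48/(12√35) = 4/√35.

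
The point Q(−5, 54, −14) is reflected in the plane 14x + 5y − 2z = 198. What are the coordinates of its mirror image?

n = (14, 5, −2), |n|² = 225, n·Q − 198 = 30, so t = 30/225 = 2/15.
Foot F = Q − (2/15)·n = (−103/15, 160/3, −206/15); the reflection is 2F − Q = (−131/15, 158/3, −202/15).

(-131/15, 158/3, -202/15)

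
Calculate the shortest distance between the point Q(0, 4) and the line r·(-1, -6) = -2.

22/√37

d = |(-1)·0 + (-6)·4 − (-2)| / √(1 + 36) = |-22|/√37 = 22√37/37.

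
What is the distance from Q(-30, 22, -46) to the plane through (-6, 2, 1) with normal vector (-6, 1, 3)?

23/√46

The plane has equation n·(r − (-6, 2, 1)) = 0, i.e. n·r = 41.
Then n·(-30, 22, -46) - 41 = 23.
|n| = √(36 + 1 + 9) = √46, so the distance is |23|/√46 = √46/2.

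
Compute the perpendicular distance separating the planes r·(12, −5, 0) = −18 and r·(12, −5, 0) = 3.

Both planes have normal n = (12, −5, 0), |n| = 13. Any point on the first plane is at distance |3 − (-18)|/|n| = 21/13 from the second.

21/13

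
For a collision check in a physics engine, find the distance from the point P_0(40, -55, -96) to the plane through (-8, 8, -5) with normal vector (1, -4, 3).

27/√26

The plane has equation n·(r − (-8, 8, -5)) = 0, i.e. n·r = -55.
Then n·(40, -55, -96) - (-55) = 27.
|n| = √(1 + 16 + 9) = √26, so the distance is |27|/√26 = 27√26/26.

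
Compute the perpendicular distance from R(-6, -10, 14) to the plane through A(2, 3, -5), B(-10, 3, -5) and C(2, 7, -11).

AB = (-12, 0, 0) and AC = (0, 4, -6), so a normal is n = AB × AC = (0, -72, -48).
Then n·(-6, -10, 14) - 24 = 24.
|n| = √(0 + 5184 + 2304) = 24√13, so the distance is |24|/(24√13) = 1/√13.

1/√13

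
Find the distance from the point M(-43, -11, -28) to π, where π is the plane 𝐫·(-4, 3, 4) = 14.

13/√41

Normal vector n = (-4, 3, 4), and n·(-43, -11, -28) - 14 = 13.
|n| = √(16 + 9 + 16) = √41, so the distance is |13|/√41 = 13√41/41.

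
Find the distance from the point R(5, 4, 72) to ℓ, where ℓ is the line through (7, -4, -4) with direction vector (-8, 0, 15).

2√305

Direction vector d = (-8, 0, 15).
AP = (-2, 8, 76), and AP × d = (120, -578, 64).
|AP × d|² = 352580 and |d|² = 289, so the distance is √(352580/289) = √1220 = 2√305.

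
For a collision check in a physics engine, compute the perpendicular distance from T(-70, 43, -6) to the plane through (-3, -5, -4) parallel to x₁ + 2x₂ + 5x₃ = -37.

19√30/30

Parallel planes share the normal n = (1, 2, 5); since (-3, -5, -4) lies on the plane, its equation is x₁ + 2x₂ + 5x₃ = -33.
Then n·(-70, 43, -6) - (-33) = 19.
|n| = √(1 + 4 + 25) = √30, so the distance is |19|/√30 = 19/√30.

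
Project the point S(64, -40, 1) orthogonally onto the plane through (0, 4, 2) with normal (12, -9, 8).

n = (12, -9, 8), |n|² = 289, and n·S − (-20) = 1156.
t = 1156/289 = 4, so the foot is S − t·n = (64, -40, 1) − 4·(12, -9, 8) = (16, -4, -31).

(16, -4, -31)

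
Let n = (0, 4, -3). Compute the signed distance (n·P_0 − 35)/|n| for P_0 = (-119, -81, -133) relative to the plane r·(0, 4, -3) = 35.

n·P_0 − 35 = 40.
|n| = 5, so the signed distance is 40/5 = 8.

8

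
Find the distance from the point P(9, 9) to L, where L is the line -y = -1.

8

d = |0·9 + (-1)·9 − (-1)| / √(0 + 1) = |-8|/1 = 8.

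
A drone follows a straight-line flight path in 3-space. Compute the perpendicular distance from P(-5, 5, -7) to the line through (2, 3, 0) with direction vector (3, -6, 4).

√41

Direction vector d = (3, -6, 4).
AP = (-7, 2, -7); AP·d = -61, |AP|² = 102, |d|² = 61.
distance² = |AP|² − (AP·d)²/|d|² = 102 − 3721/61 = 41, so the distance is √41.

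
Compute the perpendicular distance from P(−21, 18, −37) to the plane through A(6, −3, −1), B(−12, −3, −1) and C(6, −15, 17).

AB = (−18, 0, 0) and AC = (0, −12, 18), so a normal is n = AB × AC = (0, 324, 216).
n = (0, 324, 216); n·P − (-1188) = -972; |n| = 108√13; distance = 972/(108√13) = 9/√13.

9/√13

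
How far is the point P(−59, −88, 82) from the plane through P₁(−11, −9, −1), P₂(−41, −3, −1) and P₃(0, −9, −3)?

P₁P₂ = (−30, 6, 0) and P₁P₃ = (11, 0, −2), so a normal is n = P₁P₂ × P₁P₃ = (−12, −60, −66).
n = (−12, −60, −66); n·P − 738 = -162; |n| = 90; distance = 162/90 = 9/5.

9/5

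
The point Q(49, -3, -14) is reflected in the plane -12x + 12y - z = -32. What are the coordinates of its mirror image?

n = (-12, 12, -1), |n|² = 289, n·Q − (-32) = -578, so t = -578/289 = -2.
Foot F = Q − (-2)·n = (25, 21, -16); the reflection is 2F − Q = (1, 45, -18).

(1, 45, -18)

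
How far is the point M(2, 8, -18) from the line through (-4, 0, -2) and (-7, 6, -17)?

A direction vector is d = (-3, 6, -15).
AP = (6, 8, -16); AP·d = 270, |AP|² = 356, |d|² = 270.
distance² = |AP|² − (AP·d)²/|d|² = 356 − 72900/270 = 86, so the distance is √86.

√86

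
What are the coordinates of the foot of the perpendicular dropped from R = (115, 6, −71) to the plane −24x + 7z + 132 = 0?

(-5, 6, -36)

The perpendicular from R has direction n = (−24, 0, 7): r = (115, 6, −71) + μ(−24, 0, 7).
Substitute into the plane: n·(R + μn) = -132 gives -3257 + 625μ = -132, so μ = 5.
Foot = (115, 6, −71) + 5·(−24, 0, 7) = (−5, 6, −36).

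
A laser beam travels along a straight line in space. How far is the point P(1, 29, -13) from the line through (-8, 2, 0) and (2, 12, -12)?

√205

A direction vector is d = (10, 10, -12).
AP = (9, 27, -13); AP·d = 516, |AP|² = 979, |d|² = 344.
distance² = |AP|² − (AP·d)²/|d|² = 979 − 266256/344 = 205, so the distance is √205.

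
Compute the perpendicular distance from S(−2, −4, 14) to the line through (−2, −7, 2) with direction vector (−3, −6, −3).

Direction vector d = (−3, −6, −3).
AP = (0, 3, 12), and AP × d = (63, −36, 9).
|AP × d|² = 5346 and |d|² = 54, so the distance is √(5346/54) = √99 = 3√11.

3√11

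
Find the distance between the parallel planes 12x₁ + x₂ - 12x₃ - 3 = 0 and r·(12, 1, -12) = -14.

With common normal n = (12, 1, -12) (|n| = 17), the distance is |3 − (-14)|/|n| = 17/17 = 1.

1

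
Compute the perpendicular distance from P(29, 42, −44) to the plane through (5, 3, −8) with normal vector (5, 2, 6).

18√65/65

The plane has equation n·(r − (5, 3, −8)) = 0, i.e. n·r = -17.
Then n·(29, 42, −44) − (−17) = −18.
|n| = √(25 + 4 + 36) = √65, so the distance is |-18|/√65 = 18√65/65.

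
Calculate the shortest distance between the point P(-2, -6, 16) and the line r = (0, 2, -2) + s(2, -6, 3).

Direction vector d = (2, -6, 3).
AP = (-2, -8, 18); AP·d = 98, |AP|² = 392, |d|² = 49.
distance² = |AP|² − (AP·d)²/|d|² = 392 − 9604/49 = 196, so the distance is 14.

14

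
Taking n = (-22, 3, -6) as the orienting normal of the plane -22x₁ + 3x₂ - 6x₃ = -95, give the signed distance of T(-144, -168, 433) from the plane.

7

n·T − (-95) = 161.
|n| = 23, so the signed distance is 161/23 = 7.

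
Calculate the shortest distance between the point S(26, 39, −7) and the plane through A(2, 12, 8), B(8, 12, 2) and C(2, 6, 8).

9√2/2

AB = (6, 0, −6) and AC = (0, −6, 0), so a normal is n = AB × AC = (−36, 0, −36).
n = (−36, 0, −36); n·P − (-360) = -324; |n| = 36√2; distance = 324/(36√2) = 9/√2.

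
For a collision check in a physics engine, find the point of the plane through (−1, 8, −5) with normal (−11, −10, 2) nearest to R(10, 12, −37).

(-1, 2, -35)

n = (−11, −10, 2), |n|² = 225, and n·R − (-79) = -225.
t = -225/225 = -1, so the foot is R − t·n = (10, 12, −37) − (-1)·(−11, −10, 2) = (−1, 2, −35).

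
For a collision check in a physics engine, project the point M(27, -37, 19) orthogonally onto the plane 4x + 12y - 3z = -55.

n = (4, 12, -3), |n|² = 169, and n·M − (-55) = -338.
t = -338/169 = -2, so the foot is M − t·n = (27, -37, 19) − (-2)·(4, 12, -3) = (35, -13, 13).

(35, -13, 13)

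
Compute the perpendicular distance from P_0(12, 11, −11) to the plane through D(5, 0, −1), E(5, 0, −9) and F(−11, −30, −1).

DE = (0, 0, −8) and DF = (−16, −30, 0), so a normal is n = DE × DF = (−240, 128, 0).
Then n·(12, 11, −11) − (−1200) = −272.
|n| = √(57600 + 16384 + 0) = 272, so the distance is |-272|/272 = 1.

1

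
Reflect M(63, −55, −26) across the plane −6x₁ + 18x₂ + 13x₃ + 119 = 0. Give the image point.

(27, 53, 52)

With n = (−6, 18, 13), the signed offset is (n·M − (-119))/|n|² = -1587/529 = -3.
M' = M − 2t·n = (63, −55, −26) − (-6)·(−6, 18, 13) = (27, 53, 52).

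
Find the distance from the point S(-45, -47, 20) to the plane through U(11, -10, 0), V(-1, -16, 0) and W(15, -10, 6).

2

UV = (-12, -6, 0) and UW = (4, 0, 6), so a normal is n = UV × UW = (-36, 72, 24).
n = (-36, 72, 24); n·P − (-1116) = -168; |n| = 84; distance = 168/84 = 2.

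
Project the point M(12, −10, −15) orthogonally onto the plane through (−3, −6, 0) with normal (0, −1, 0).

(12, -6, -15)

n = (0, −1, 0), |n|² = 1, and n·M − 6 = 4.
t = 4/1 = 4, so the foot is M − t·n = (12, −10, −15) − 4·(0, −1, 0) = (12, −6, −15).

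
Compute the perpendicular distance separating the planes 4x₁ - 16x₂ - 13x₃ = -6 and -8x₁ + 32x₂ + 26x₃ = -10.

11/21

Divide the second equation by -2 to match normals: 4x₁ - 16x₂ - 13x₃ = 5.
With common normal n = (4, -16, -13) (|n| = 21), the distance is |(-6) − 5|/|n| = 11/21.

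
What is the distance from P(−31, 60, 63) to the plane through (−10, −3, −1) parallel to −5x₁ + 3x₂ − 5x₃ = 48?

26√59/59

Parallel planes share the normal n = (−5, 3, −5); since (−10, −3, −1) lies on the plane, its equation is −5x₁ + 3x₂ − 5x₃ = 46.
Then n·(−31, 60, 63) − 46 = −26.
|n| = √(25 + 9 + 25) = √59, so the distance is |-26|/√59 = 26/√59.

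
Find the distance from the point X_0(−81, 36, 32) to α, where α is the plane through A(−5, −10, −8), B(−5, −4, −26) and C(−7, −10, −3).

24√65/65

AB = (0, 6, −18) and AC = (−2, 0, 5), so a normal is n = AB × AC = (30, 36, 12).
Then n·(−81, 36, 32) − (−606) = −144.
|n| = √(900 + 1296 + 144) = 6√65, so the distance is |-144|/(6√65) = 24√65/65.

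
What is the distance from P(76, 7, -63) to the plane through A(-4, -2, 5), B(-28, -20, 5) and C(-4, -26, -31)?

4

AB = (-24, -18, 0) and AC = (0, -24, -36), so a normal is n = AB × AC = (648, -864, 576).
Then n·(76, 7, -63) - 2016 = 4896.
|n| = √(419904 + 746496 + 331776) = 1224, so the distance is |4896|/1224 = 4.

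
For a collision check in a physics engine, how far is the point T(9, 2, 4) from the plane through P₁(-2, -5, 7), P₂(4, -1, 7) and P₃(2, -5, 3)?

5√17/17

P₁P₂ = (6, 4, 0) and P₁P₃ = (4, 0, -4), so a normal is n = P₁P₂ × P₁P₃ = (-16, 24, -16).
Then n·(9, 2, 4) - (-200) = 40.
|n| = √(256 + 576 + 256) = 8√17, so the distance is |40|/(8√17) = 5/√17.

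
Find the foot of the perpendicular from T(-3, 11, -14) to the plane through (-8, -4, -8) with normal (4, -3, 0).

The perpendicular from T has direction n = (4, -3, 0): r = (-3, 11, -14) + λ(4, -3, 0).
Substitute into the plane: n·(T + λn) = -20 gives -45 + 25λ = -20, so λ = 1.
Foot = (-3, 11, -14) + 1·(4, -3, 0) = (1, 8, -14).

(1, 8, -14)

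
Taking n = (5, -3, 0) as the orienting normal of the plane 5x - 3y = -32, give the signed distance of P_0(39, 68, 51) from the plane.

23/√34

n·P_0 − (-32) = 23.
|n| = √34, so the signed distance is 23/√34.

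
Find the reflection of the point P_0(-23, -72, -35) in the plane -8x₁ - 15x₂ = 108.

(41, 48, -35)

With n = (-8, -15, 0), the signed offset is (n·P_0 − 108)/|n|² = 1156/289 = 4.
P_0' = P_0 − 2t·n = (-23, -72, -35) − 8·(-8, -15, 0) = (41, 48, -35).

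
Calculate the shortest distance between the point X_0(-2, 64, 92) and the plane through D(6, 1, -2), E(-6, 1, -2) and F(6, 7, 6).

DE = (-12, 0, 0) and DF = (0, 6, 8), so a normal is n = DE × DF = (0, 96, -72).
n = (0, 96, -72); n·P − 240 = -720; |n| = 120; distance = 720/120 = 6.

6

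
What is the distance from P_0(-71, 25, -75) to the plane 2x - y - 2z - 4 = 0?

Normal vector n = (2, -1, -2), and n·(-71, 25, -75) - 4 = -21.
|n| = √(4 + 1 + 4) = 3, so the distance is |-21|/3 = 7.

7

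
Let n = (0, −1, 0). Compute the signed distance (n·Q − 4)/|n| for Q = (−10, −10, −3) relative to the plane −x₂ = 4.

6

n·Q − 4 = 6.
|n| = 1, so the signed distance is 6/1 = 6.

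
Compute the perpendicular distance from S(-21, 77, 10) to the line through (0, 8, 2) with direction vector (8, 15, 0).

Direction vector d = (8, 15, 0).
AP = (-21, 69, 8); AP·d = 867, |AP|² = 5266, |d|² = 289.
distance² = |AP|² − (AP·d)²/|d|² = 5266 − 751689/289 = 2665, so the distance is √2665.

√2665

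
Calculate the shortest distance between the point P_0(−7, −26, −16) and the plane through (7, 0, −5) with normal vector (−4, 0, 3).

The plane has equation n·(r − (7, 0, −5)) = 0, i.e. n·r = -43.
Then n·(−7, −26, −16) − (−43) = 23.
|n| = √(16 + 0 + 9) = 5, so the distance is |23|/5 = 23/5.

23/5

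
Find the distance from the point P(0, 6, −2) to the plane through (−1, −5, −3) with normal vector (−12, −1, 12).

The plane has equation n·(r − (−1, −5, −3)) = 0, i.e. n·r = -19.
d = |(-12)·0 + (-1)·6 + 12·(-2) − (-19)| / √(144 + 1 + 144) = |-11| / 17 = 11/17.

11/17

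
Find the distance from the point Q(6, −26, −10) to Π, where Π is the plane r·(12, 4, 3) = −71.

d = |12·6 + 4·(-26) + 3·(-10) − (-71)| / √(144 + 16 + 9) = |9| / 13 = 9/13.

9/13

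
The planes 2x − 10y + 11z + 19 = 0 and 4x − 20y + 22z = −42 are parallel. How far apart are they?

2/15

Divide the second equation by 2 to match normals: 2x − 10y + 11z = -21.
Both planes have normal n = (2, −10, 11), |n| = 15. Any point on the first plane is at distance |(-21) − (-19)|/|n| = 2/15 from the second.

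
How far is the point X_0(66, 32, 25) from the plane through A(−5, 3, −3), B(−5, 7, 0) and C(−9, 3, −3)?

5

AB = (0, 4, 3) and AC = (−4, 0, 0), so a normal is n = AB × AC = (0, −12, 16).
n = (0, −12, 16); n·P − (-84) = 100; |n| = 20; distance = 100/20 = 5.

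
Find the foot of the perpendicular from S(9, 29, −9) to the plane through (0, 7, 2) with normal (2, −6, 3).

n = (2, −6, 3), |n|² = 49, and n·S − (-36) = -147.
t = -147/49 = -3, so the foot is S − t·n = (9, 29, −9) − (-3)·(2, −6, 3) = (15, 11, 0).

(15, 11, 0)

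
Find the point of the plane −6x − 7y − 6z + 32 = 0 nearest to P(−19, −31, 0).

(-1, -10, 18)

n = (−6, −7, −6), |n|² = 121, and n·P − (-32) = 363.
t = 363/121 = 3, so the foot is P − t·n = (−19, −31, 0) − 3·(−6, −7, −6) = (−1, −10, 18).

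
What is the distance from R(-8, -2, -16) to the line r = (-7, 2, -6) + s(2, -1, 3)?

Direction vector d = (2, -1, 3).
AP = (-1, -4, -10); AP·d = -28, |AP|² = 117, |d|² = 14.
distance² = |AP|² − (AP·d)²/|d|² = 117 − 784/14 = 61, so the distance is √61.

√61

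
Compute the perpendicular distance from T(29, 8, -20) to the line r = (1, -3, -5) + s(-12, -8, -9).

29

Direction vector d = (-12, -8, -9).
AP = (28, 11, -15), and AP × d = (-219, 432, -92).
|AP × d|² = 243049 and |d|² = 289, so the distance is √(243049/289) = √841 = 29.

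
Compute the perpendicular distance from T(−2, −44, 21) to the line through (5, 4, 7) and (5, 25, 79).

A direction vector is d = (0, 21, 72).
AP = (−7, −48, 14), and AP × d = (−3750, 504, −147).
|AP × d|² = 14338125 and |d|² = 5625, so the distance is √(14338125/5625) = √2549.

√2549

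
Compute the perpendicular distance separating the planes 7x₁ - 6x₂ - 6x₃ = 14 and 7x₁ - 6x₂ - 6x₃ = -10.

Both planes have normal n = (7, -6, -6), |n| = 11. Any point on the first plane is at distance |(-10) − 14|/|n| = 24/11 from the second.

24/11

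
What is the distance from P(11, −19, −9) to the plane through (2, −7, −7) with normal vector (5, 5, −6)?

The plane has equation n·(r − (2, −7, −7)) = 0, i.e. n·r = 17.
Then n·(11, −19, −9) − 17 = −3.
|n| = √(25 + 25 + 36) = √86, so the distance is |-3|/√86 = 3/√86.

3/√86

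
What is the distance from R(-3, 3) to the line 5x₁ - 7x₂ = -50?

7√74/37

d = |5·(-3) + (-7)·3 − (-50)| / √(25 + 49) = |14|/√74 = 7√74/37.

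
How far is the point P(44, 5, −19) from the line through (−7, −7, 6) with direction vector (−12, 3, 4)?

3√74

Direction vector d = (−12, 3, 4).
AP = (51, 12, −25); AP·d = -676, |AP|² = 3370, |d|² = 169.
distance² = |AP|² − (AP·d)²/|d|² = 3370 − 456976/169 = 666, so the distance is 3√74.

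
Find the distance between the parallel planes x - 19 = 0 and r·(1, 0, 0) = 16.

3

Both planes have normal n = (1, 0, 0), |n| = 1. Any point on the first plane is at distance |16 − 19|/|n| = 3/1 = 3 from the second.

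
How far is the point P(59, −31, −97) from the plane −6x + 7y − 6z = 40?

n = (−6, 7, −6); n·P − 40 = -29; |n| = 11; distance = 29/11.

29/11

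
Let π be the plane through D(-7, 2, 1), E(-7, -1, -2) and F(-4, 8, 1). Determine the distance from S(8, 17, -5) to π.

DE = (0, -3, -3) and DF = (3, 6, 0), so a normal is n = DE × DF = (18, -9, 9).
n = (18, -9, 9); n·P − (-135) = 81; |n| = 9√6; distance = 81/(9√6) = 3√6/2.

9/√6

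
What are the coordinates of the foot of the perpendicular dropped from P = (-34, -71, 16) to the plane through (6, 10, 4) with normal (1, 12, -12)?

(-30, -23, -32)

The perpendicular from P has direction n = (1, 12, -12): r = (-34, -71, 16) + μ(1, 12, -12).
Substitute into the plane: n·(P + μn) = 78 gives -1078 + 289μ = 78, so μ = 4.
Foot = (-34, -71, 16) + 4·(1, 12, -12) = (-30, -23, -32).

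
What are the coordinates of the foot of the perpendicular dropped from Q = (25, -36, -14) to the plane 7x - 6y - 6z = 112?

n = (7, -6, -6), |n|² = 121, and n·Q − 112 = 363.
t = 363/121 = 3, so the foot is Q − t·n = (25, -36, -14) − 3·(7, -6, -6) = (4, -18, 4).

(4, -18, 4)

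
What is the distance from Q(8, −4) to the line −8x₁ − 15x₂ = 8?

The normal to the line is n = (−8, −15) with |n| = 17.
|n·Q − 8| = |-4 − 8| = 12, so the distance is 12/17.

12/17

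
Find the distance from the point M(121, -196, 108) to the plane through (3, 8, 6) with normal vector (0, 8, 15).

6

The plane has equation n·(r − (3, 8, 6)) = 0, i.e. n·r = 154.
n = (0, 8, 15); n·P − 154 = -102; |n| = 17; distance = 102/17 = 6.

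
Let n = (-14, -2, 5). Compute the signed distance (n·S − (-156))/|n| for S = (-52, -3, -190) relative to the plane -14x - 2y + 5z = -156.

-4

n·S − (-156) = -60.
|n| = 15, so the signed distance is -60/15 = -4.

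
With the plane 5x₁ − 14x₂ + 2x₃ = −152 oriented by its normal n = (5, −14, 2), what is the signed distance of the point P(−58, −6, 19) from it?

n·P − (-152) = -16.
|n| = 15, so the signed distance is -16/15.

-16/15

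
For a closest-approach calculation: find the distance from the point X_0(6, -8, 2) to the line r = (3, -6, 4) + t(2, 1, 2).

√17

Direction vector d = (2, 1, 2).
AP = (3, -2, -2); AP·d = 0, |AP|² = 17, |d|² = 9.
distance² = |AP|² − (AP·d)²/|d|² = 17 − 0/9 = 17, so the distance is √17.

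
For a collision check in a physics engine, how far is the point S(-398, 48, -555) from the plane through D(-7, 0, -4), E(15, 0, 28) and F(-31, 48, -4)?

9

DE = (22, 0, 32) and DF = (-24, 48, 0), so a normal is n = DE × DF = (-1536, -768, 1056).
Then n·(-398, 48, -555) - 6528 = -18144.
|n| = √(2359296 + 589824 + 1115136) = 2016, so the distance is |-18144|/2016 = 9.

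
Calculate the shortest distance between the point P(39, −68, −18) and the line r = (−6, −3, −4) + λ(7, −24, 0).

√821

Direction vector d = (7, −24, 0).
AP = (45, −65, −14), and AP × d = (−336, −98, −625).
|AP × d|² = 513125 and |d|² = 625, so the distance is √(513125/625) = √821.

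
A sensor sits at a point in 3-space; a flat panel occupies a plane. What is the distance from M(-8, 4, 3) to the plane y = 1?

d = |1·4 − 1| / √(0 + 1 + 0) = |3| / 1 = 3.

3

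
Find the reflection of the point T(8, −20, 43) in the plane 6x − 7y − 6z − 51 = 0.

n = (6, −7, −6), |n|² = 121, n·T − 51 = -121, so t = -121/121 = -1.
Foot F = T − (-1)·n = (14, −27, 37); the reflection is 2F − T = (20, −34, 31).

(20, -34, 31)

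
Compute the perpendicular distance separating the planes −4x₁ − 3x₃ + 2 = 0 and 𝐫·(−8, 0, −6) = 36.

Divide the second equation by 2 to match normals: −4x₁ − 3x₃ = 18.
Both planes have normal n = (−4, 0, −3), |n| = 5. Any point on the first plane is at distance |18 − (-2)|/|n| = 20/5 = 4 from the second.

4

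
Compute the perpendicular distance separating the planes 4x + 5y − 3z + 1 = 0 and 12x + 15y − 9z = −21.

Divide the second equation by 3 to match normals: 4x + 5y − 3z = -7.
With common normal n = (4, 5, −3) (|n| = 5√2), the distance is |(-1) − (-7)|/|n| = 6/(5√2) = 3√2/5.

3√2/5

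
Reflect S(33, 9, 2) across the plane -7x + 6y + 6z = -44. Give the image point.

(19, 21, 14)

n = (-7, 6, 6), |n|² = 121, n·S − (-44) = -121, so t = -121/121 = -1.
Foot F = S − (-1)·n = (26, 15, 8); the reflection is 2F − S = (19, 21, 14).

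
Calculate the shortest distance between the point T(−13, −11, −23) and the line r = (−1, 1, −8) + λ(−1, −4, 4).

Direction vector d = (−1, −4, 4).
AP = (−12, −12, −15), and AP × d = (−108, 63, 36).
|AP × d|² = 16929 and |d|² = 33, so the distance is √(16929/33) = √513 = 3√57.

3√57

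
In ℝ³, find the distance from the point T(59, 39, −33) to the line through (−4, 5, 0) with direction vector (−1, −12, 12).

Direction vector d = (−1, −12, 12).
AP = (63, 34, −33); AP·d = -867, |AP|² = 6214, |d|² = 289.
distance² = |AP|² − (AP·d)²/|d|² = 6214 − 751689/289 = 3613, so the distance is √3613.

√3613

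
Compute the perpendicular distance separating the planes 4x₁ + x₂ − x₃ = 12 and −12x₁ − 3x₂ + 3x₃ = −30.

Divide the second equation by -3 to match normals: 4x₁ + x₂ − x₃ = 10.
With common normal n = (4, 1, −1) (|n| = 3√2), the distance is |12 − 10|/|n| = 2/(3√2) = √2/3.

√2/3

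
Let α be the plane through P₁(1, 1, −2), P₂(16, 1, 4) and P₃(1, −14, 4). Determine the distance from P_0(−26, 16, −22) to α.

P₁P₂ = (15, 0, 6) and P₁P₃ = (0, −15, 6), so a normal is n = P₁P₂ × P₁P₃ = (90, −90, −225).
Then n·(−26, 16, −22) − 450 = 720.
|n| = √(8100 + 8100 + 50625) = 45√33, so the distance is |720|/(45√33) = 16√33/33.

16/√33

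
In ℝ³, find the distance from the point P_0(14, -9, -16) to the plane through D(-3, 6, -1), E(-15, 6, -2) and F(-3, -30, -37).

1

DE = (-12, 0, -1) and DF = (0, -36, -36), so a normal is n = DE × DF = (-36, -432, 432).
Then n·(14, -9, -16) - (-2916) = -612.
|n| = √(1296 + 186624 + 186624) = 612, so the distance is |-612|/612 = 1.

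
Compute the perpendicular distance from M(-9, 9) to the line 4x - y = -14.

31√17/17

The normal to the line is n = (4, -1) with |n| = √17.
|n·M − (-14)| = |-45 − (-14)| = 31, so the distance is 31/√17.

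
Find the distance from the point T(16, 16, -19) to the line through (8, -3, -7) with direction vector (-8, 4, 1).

Direction vector d = (-8, 4, 1).
AP = (8, 19, -12), and AP × d = (67, 88, 184).
|AP × d|² = 46089 and |d|² = 81, so the distance is √(46089/81) = √569.

√569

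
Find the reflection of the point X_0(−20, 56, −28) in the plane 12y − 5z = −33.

n = (0, 12, −5), |n|² = 169, n·X_0 − (-33) = 845, so t = 845/169 = 5.
Foot F = X_0 − 5·n = (−20, −4, −3); the reflection is 2F − X_0 = (−20, −64, 22).

(-20, -64, 22)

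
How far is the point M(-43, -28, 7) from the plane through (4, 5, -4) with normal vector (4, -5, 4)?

7√57/19

The plane has equation n·(r − (4, 5, -4)) = 0, i.e. n·r = -25.
Then n·(-43, -28, 7) - (-25) = 21.
|n| = √(16 + 25 + 16) = √57, so the distance is |21|/√57 = 21/√57.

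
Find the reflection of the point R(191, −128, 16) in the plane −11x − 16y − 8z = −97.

(3923/21, -2816/21, 272/21)

n = (−11, −16, −8), |n|² = 441, n·R − (-97) = -84, so t = -84/441 = -4/21.
Foot F = R − (-4/21)·n = (3967/21, −2752/21, 304/21); the reflection is 2F − R = (3923/21, −2816/21, 272/21).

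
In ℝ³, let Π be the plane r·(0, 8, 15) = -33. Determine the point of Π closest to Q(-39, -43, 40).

The perpendicular from Q has direction n = (0, 8, 15): r = (-39, -43, 40) + μ(0, 8, 15).
Substitute into the plane: n·(Q + μn) = -33 gives 256 + 289μ = -33, so μ = -1.
Foot = (-39, -43, 40) + (-1)·(0, 8, 15) = (-39, -51, 25).

(-39, -51, 25)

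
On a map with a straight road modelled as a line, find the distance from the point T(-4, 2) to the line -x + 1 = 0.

5

d = |(-1)·(-4) + 0·2 − (-1)| / √(1 + 0) = |5|/1 = 5.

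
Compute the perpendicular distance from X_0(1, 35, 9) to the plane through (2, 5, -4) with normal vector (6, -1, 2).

The plane has equation n·(r − (2, 5, -4)) = 0, i.e. n·r = -1.
Then n·(1, 35, 9) - (-1) = -10.
|n| = √(36 + 1 + 4) = √41, so the distance is |-10|/√41 = 10/√41.

10/√41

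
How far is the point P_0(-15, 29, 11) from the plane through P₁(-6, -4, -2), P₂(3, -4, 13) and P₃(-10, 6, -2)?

9√38/19

P₁P₂ = (9, 0, 15) and P₁P₃ = (-4, 10, 0), so a normal is n = P₁P₂ × P₁P₃ = (-150, -60, 90).
d = |(-150)·(-15) + (-60)·29 + 90·11 − 960| / √(22500 + 3600 + 8100) = |540| / (30√38) = 9√38/19.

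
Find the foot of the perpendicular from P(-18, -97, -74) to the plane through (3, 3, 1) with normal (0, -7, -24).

(-18, -69, 22)

The perpendicular from P has direction n = (0, -7, -24): r = (-18, -97, -74) + μ(0, -7, -24).
Substitute into the plane: n·(P + μn) = -45 gives 2455 + 625μ = -45, so μ = -4.
Foot = (-18, -97, -74) + (-4)·(0, -7, -24) = (-18, -69, 22).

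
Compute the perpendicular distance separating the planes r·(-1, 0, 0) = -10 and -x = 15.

Both planes have normal n = (-1, 0, 0), |n| = 1. Any point on the first plane is at distance |15 − (-10)|/|n| = 25/1 = 25 from the second.

25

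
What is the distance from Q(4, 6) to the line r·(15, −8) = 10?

The normal to the line is n = (15, −8) with |n| = 17.
|n·Q − 10| = |12 − 10| = 2, so the distance is 2/17.

2/17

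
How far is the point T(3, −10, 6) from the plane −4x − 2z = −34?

√5

Normal vector n = (−4, 0, −2), and n·(3, −10, 6) − (−34) = 10.
|n| = √(16 + 0 + 4) = 2√5, so the distance is |10|/(2√5) = √5.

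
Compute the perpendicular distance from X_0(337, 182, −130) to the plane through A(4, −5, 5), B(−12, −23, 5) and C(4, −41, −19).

AB = (−16, −18, 0) and AC = (0, −36, −24), so a normal is n = AB × AC = (432, −384, 576).
n = (432, −384, 576); n·P − 6528 = -5712; |n| = 816; distance = 5712/816 = 7.

7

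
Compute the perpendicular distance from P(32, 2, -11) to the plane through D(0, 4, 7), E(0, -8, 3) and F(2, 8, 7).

6√14/7

DE = (0, -12, -4) and DF = (2, 4, 0), so a normal is n = DE × DF = (16, -8, 24).
Then n·(32, 2, -11) - 136 = 96.
|n| = √(256 + 64 + 576) = 8√14, so the distance is |96|/(8√14) = 12/√14.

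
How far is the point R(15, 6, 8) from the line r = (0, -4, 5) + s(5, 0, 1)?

Direction vector d = (5, 0, 1).
AP = (15, 10, 3); AP·d = 78, |AP|² = 334, |d|² = 26.
distance² = |AP|² − (AP·d)²/|d|² = 334 − 6084/26 = 100, so the distance is 10.

10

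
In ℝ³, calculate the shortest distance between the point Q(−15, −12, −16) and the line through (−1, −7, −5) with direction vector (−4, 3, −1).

Direction vector d = (−4, 3, −1).
AP = (−14, −5, −11), and AP × d = (38, 30, −62).
|AP × d|² = 6188 and |d|² = 26, so the distance is √(6188/26) = √238.

√238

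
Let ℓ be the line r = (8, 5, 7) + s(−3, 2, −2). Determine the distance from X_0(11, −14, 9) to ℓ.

√221

Direction vector d = (−3, 2, −2).
AP = (3, −19, 2); AP·d = -51, |AP|² = 374, |d|² = 17.
distance² = |AP|² − (AP·d)²/|d|² = 374 − 2601/17 = 221, so the distance is √221.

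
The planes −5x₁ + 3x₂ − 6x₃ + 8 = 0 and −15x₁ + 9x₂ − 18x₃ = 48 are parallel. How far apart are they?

Divide the second equation by 3 to match normals: −5x₁ + 3x₂ − 6x₃ = 16.
Both planes have normal n = (−5, 3, −6), |n| = √70. Any point on the first plane is at distance |16 − (-8)|/|n| = 24/√70 from the second.

12√70/35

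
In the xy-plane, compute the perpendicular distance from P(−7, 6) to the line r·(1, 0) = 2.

d = |1·(-7) + 0·6 − 2| / √(1 + 0) = |-9|/1 = 9.

9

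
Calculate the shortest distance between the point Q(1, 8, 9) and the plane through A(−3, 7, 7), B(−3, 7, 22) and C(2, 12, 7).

3/√2

AB = (0, 0, 15) and AC = (5, 5, 0), so a normal is n = AB × AC = (−75, 75, 0).
Then n·(1, 8, 9) − 750 = −225.
|n| = √(5625 + 5625 + 0) = 75√2, so the distance is |-225|/(75√2) = 3√2/2.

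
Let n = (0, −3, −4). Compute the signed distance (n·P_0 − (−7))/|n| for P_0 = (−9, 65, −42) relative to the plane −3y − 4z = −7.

n·P_0 − (-7) = -20.
|n| = 5, so the signed distance is -20/5 = -4.

-4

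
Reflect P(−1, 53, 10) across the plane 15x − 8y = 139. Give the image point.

With n = (15, −8, 0), the signed offset is (n·P − 139)/|n|² = -578/289 = -2.
P' = P − 2t·n = (−1, 53, 10) − (-4)·(15, −8, 0) = (59, 21, 10).

(59, 21, 10)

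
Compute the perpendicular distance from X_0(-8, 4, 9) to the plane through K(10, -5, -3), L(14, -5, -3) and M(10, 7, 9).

3/√2

KL = (4, 0, 0) and KM = (0, 12, 12), so a normal is n = KL × KM = (0, -48, 48).
Then n·(-8, 4, 9) - 96 = 144.
|n| = √(0 + 2304 + 2304) = 48√2, so the distance is |144|/(48√2) = 3/√2.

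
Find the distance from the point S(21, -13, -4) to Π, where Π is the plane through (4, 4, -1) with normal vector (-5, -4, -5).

The plane has equation n·(r − (4, 4, -1)) = 0, i.e. n·r = -31.
Then n·(21, -13, -4) - (-31) = -2.
|n| = √(25 + 16 + 25) = √66, so the distance is |-2|/√66 = 2/√66.

√66/33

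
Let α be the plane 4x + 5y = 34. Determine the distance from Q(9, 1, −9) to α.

7/√41

Normal vector n = (4, 5, 0), and n·(9, 1, −9) − 34 = 7.
|n| = √(16 + 25 + 0) = √41, so the distance is |7|/√41 = 7√41/41.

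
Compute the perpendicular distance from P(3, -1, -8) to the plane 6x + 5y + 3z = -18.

n = (6, 5, 3); n·P − (-18) = 7; |n| = √70; distance = 7/√70 = √70/10.

√70/10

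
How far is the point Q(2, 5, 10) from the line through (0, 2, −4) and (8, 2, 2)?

√109

A direction vector is d = (8, 0, 6).
AP = (2, 3, 14), and AP × d = (18, 100, −24).
|AP × d|² = 10900 and |d|² = 100, so the distance is √(10900/100) = √109.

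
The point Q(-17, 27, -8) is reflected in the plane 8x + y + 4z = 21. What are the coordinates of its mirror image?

n = (8, 1, 4), |n|² = 81, n·Q − 21 = -162, so t = -162/81 = -2.
Foot F = Q − (-2)·n = (-1, 29, 0); the reflection is 2F − Q = (15, 31, 8).

(15, 31, 8)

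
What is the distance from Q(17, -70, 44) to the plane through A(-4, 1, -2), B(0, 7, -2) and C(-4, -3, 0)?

21/√29

AB = (4, 6, 0) and AC = (0, -4, 2), so a normal is n = AB × AC = (12, -8, -16).
d = |12·17 + (-8)·(-70) + (-16)·44 − (-24)| / √(144 + 64 + 256) = |84| / (4√29) = 21√29/29.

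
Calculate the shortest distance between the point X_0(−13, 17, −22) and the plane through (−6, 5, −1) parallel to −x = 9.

Parallel planes share the normal n = (−1, 0, 0); since (−6, 5, −1) lies on the plane, its equation is −x = 6.
Then n·(−13, 17, −22) − 6 = 7.
|n| = √(1 + 0 + 0) = 1, so the distance is |7|/1 = 7.

7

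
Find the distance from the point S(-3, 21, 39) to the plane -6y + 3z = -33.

d = |(-6)·21 + 3·39 − (-33)| / √(0 + 36 + 9) = |24| / (3√5) = 8√5/5.

8/√5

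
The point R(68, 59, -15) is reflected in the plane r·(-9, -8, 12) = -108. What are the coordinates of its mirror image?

(-4, -5, 81)

With n = (-9, -8, 12), the signed offset is (n·R − (-108))/|n|² = -1156/289 = -4.
R' = R − 2t·n = (68, 59, -15) − (-8)·(-9, -8, 12) = (-4, -5, 81).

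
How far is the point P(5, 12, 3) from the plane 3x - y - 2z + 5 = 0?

d = |3·5 + (-1)·12 + (-2)·3 − (-5)| / √(9 + 1 + 4) = |2| / √14 = 2/√14.

2/√14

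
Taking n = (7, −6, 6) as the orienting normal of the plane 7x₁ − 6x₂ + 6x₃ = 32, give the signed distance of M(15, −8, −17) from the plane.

19/11

n·M − 32 = 19.
|n| = 11, so the signed distance is 19/11.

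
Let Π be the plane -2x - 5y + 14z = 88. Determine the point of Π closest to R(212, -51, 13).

(634/3, -158/3, 53/3)

n = (-2, -5, 14), |n|² = 225, and n·R − 88 = -75.
t = -75/225 = -1/3, so the foot is R − t·n = (212, -51, 13) − (-1/3)·(-2, -5, 14) = (634/3, -158/3, 53/3).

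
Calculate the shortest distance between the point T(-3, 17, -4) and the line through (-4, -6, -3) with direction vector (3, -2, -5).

Direction vector d = (3, -2, -5).
AP = (1, 23, -1); AP·d = -38, |AP|² = 531, |d|² = 38.
distance² = |AP|² − (AP·d)²/|d|² = 531 − 1444/38 = 493, so the distance is √493.

√493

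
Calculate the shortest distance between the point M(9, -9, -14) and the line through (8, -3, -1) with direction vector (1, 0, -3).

Direction vector d = (1, 0, -3).
AP = (1, -6, -13); AP·d = 40, |AP|² = 206, |d|² = 10.
distance² = |AP|² − (AP·d)²/|d|² = 206 − 1600/10 = 46, so the distance is √46.

√46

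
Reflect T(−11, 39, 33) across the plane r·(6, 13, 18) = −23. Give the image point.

With n = (6, 13, 18), the signed offset is (n·T − (-23))/|n|² = 1058/529 = 2.
T' = T − 2t·n = (−11, 39, 33) − 4·(6, 13, 18) = (−35, −13, −39).

(-35, -13, -39)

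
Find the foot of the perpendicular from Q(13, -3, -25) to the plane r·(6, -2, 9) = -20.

(19, -5, -16)

n = (6, -2, 9), |n|² = 121, and n·Q − (-20) = -121.
t = -121/121 = -1, so the foot is Q − t·n = (13, -3, -25) − (-1)·(6, -2, 9) = (19, -5, -16).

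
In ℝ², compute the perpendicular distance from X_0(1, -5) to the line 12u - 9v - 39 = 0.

6/5

The normal to the line is n = (12, -9) with |n| = 15.
|n·X_0 − 39| = |57 − 39| = 18, so the distance is 18/15 = 6/5.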